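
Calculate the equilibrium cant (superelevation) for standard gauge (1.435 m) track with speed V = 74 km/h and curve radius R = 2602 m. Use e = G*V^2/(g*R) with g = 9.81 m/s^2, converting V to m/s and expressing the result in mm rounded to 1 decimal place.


Convert speed: V = 74 / 3.6 = 20.5556 m/s
Apply formula: e = 1.435 * 20.5556^2 / (9.81 * 2602)
e = 1.435 * 422.5309 / 25525.62
e = 0.023754 m = 23.8 mm

23.8


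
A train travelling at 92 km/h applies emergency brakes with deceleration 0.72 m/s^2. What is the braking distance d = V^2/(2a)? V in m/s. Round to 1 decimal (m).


Convert speed: V = 92 / 3.6 = 25.5556 m/s
V^2 = 653.0864
d = 653.0864 / (2 * 0.72)
d = 653.0864 / 1.44
d = 453.5 m

453.5


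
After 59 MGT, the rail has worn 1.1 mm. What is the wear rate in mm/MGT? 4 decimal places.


Wear rate = total wear / cumulative tonnage
Rate = 1.1 / 59
Rate = 0.0186 mm/MGT

0.0186


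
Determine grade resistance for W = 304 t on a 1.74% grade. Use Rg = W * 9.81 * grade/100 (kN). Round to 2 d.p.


Rg = W * 9.81 * grade / 100
Rg = 304 * 9.81 * 1.74 / 100
Rg = 2982.24 * 0.0174
Rg = 51.89 kN

51.89


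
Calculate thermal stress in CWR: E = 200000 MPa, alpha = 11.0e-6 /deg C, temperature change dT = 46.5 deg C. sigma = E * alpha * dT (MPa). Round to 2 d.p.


sigma = E * alpha * dT
sigma = 200000 * 11.0e-6 * 46.5
sigma = 2.2 * 46.5
sigma = 102.30 MPa

102.30


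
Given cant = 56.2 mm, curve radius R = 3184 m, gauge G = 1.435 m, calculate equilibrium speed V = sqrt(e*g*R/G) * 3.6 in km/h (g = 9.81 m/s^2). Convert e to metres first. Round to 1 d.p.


Convert cant: e = 56.2 mm = 0.0562 m
V_ms = sqrt(0.0562 * 9.81 * 3184 / 1.435)
V_ms = sqrt(1223.281706) = 34.9754 m/s
V = 34.9754 * 3.6 = 125.9 km/h

125.9


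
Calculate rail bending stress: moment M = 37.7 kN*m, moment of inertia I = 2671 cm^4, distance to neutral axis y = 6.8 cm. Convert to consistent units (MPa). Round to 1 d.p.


Convert units:
M = 37.7 kN*m = 37700000 N*mm
y = 6.8 cm = 68 mm
I = 2671 cm^4 = 26710000 mm^4
sigma = 37700000 * 68 / 26710000
sigma = 96.0 MPa

96.0


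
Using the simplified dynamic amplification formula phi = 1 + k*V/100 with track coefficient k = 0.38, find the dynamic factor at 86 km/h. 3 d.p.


phi = 1 + k * V / 100
phi = 1 + 0.38 * 86 / 100
phi = 1 + 0.3268
phi = 1.327

1.327


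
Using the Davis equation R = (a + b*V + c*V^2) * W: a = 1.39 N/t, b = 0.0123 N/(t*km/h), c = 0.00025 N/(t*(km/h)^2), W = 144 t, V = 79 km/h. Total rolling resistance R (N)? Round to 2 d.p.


b*V = 0.0123 * 79 = 0.9717
c*V^2 = 0.00025 * 6241 = 1.56025
R_per_t = 1.39 + 0.9717 + 1.56025 = 3.92195 N/t
R_total = 3.92195 * 144 = 564.76 N

564.76


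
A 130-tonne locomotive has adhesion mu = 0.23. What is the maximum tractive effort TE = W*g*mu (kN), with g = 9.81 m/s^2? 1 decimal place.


TE_max = W * g * mu
TE_max = 130 * 9.81 * 0.23
TE_max = 1275.3 * 0.23
TE_max = 293.3 kN

293.3


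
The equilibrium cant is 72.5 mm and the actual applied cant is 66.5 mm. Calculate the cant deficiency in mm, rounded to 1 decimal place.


Cant deficiency = equilibrium cant - actual cant
CD = 72.5 - 66.5
CD = 6.0 mm

6.0


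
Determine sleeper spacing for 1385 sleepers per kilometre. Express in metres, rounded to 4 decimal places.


Spacing = 1000 m / number of sleepers
Spacing = 1000 / 1385
Spacing = 0.7220 m

0.7220


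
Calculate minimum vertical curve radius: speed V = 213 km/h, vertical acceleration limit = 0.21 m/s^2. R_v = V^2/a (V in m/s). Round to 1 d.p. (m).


Convert speed: V = 213 / 3.6 = 59.1667 m/s
V^2 = 3500.6944 m^2/s^2
R_v = 3500.6944 / 0.21
R_v = 16670.0 m

16670.0


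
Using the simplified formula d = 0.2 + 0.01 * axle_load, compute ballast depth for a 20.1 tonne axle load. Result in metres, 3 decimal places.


d = 0.2 + 0.01 * 20.1
d = 0.2 + 0.201
d = 0.401 m

0.401


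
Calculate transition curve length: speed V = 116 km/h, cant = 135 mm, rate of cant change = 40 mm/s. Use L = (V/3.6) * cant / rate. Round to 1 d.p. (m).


Convert speed: V = 116 / 3.6 = 32.2222 m/s
L = 32.2222 * 135 / 40
L = 4350.0 / 40
L = 108.8 m

108.8


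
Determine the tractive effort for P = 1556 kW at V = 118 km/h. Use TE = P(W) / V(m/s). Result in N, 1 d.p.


Convert: P = 1556 kW = 1556000 W
V = 118 / 3.6 = 32.7778 m/s
TE = 1556000 / 32.7778
TE = 47471.2 N

47471.2


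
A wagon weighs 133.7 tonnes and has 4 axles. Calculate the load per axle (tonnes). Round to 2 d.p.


Load per axle = total weight / number of axles
Load = 133.7 / 4
Load = 33.43 tonnes

33.43


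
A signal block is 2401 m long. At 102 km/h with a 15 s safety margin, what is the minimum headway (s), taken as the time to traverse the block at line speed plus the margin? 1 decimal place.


V = 102 / 3.6 = 28.3333 m/s
Block traversal time = 2401 / 28.3333 = 84.7412 s
Headway = 84.7412 + 15
Headway = 99.7 s

99.7


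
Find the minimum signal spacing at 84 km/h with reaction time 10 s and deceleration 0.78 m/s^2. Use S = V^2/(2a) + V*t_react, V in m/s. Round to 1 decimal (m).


V = 84 / 3.6 = 23.3333 m/s
Braking distance = 23.3333^2 / (2*0.78) = 349.0028 m
Sighting distance = 23.3333 * 10 = 233.3333 m
S = 349.0028 + 233.3333 = 582.3 m

582.3


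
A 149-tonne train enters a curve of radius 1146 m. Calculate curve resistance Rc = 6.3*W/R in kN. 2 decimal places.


Rc = 6.3 * W / R
Rc = 6.3 * 149 / 1146
Rc = 938.7 / 1146
Rc = 0.82 kN

0.82


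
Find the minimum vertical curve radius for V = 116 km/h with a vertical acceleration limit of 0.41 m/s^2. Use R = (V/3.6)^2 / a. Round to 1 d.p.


Convert speed: V = 116 / 3.6 = 32.2222 m/s
V^2 = 1038.2716 m^2/s^2
R_v = 1038.2716 / 0.41
R_v = 2532.4 m

2532.4


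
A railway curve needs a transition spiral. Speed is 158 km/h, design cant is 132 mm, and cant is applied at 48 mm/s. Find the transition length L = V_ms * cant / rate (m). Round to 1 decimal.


Convert speed: V = 158 / 3.6 = 43.8889 m/s
L = 43.8889 * 132 / 48
L = 5793.3333 / 48
L = 120.7 m

120.7


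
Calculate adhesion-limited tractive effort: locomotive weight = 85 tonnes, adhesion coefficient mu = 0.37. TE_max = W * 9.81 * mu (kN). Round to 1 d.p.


TE_max = W * g * mu
TE_max = 85 * 9.81 * 0.37
TE_max = 833.85 * 0.37
TE_max = 308.5 kN

308.5


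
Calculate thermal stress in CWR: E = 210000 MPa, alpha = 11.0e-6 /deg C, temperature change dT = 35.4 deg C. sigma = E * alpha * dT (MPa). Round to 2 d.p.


sigma = E * alpha * dT
sigma = 210000 * 11.0e-6 * 35.4
sigma = 2.31 * 35.4
sigma = 81.77 MPa

81.77


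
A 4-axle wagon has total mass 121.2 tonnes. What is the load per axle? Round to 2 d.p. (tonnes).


Load per axle = total weight / number of axles
Load = 121.2 / 4
Load = 30.30 tonnes

30.30


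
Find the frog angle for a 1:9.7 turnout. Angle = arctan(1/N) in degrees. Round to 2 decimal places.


1/N = 1/9.7 = 0.103093
angle = arctan(0.103093) = 0.10273 rad
angle = 0.10273 * 180/pi = 5.89 degrees

5.89


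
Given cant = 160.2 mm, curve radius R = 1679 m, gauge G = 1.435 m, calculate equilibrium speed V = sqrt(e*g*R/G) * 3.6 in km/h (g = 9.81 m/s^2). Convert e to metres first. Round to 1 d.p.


Convert cant: e = 160.2 mm = 0.1602 m
V_ms = sqrt(0.1602 * 9.81 * 1679 / 1.435)
V_ms = sqrt(1838.782298) = 42.881 m/s
V = 42.881 * 3.6 = 154.4 km/h

154.4


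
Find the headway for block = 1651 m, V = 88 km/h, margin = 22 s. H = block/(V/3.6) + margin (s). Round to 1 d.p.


V = 88 / 3.6 = 24.4444 m/s
Block traversal time = 1651 / 24.4444 = 67.5409 s
Headway = 67.5409 + 22
Headway = 89.5 s

89.5


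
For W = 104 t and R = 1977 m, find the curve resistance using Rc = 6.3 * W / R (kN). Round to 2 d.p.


Rc = 6.3 * W / R
Rc = 6.3 * 104 / 1977
Rc = 655.2 / 1977
Rc = 0.33 kN

0.33


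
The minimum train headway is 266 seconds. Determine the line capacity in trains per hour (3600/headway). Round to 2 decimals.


Capacity = 3600 / headway
Capacity = 3600 / 266
Capacity = 13.53 trains/hour

13.53


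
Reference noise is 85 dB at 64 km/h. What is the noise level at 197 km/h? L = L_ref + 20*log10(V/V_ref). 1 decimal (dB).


V/V_ref = 197 / 64 = 3.078125
log10(3.078125) = 0.488286
20 * 0.488286 = 9.7657
L = 85 + 9.7657 = 94.8 dB

94.8


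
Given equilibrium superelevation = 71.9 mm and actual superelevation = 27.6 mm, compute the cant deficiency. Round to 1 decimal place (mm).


Cant deficiency = equilibrium cant - actual cant
CD = 71.9 - 27.6
CD = 44.3 mm

44.3


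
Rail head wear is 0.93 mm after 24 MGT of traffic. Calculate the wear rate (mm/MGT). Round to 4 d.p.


Wear rate = total wear / cumulative tonnage
Rate = 0.93 / 24
Rate = 0.0388 mm/MGT

0.0388


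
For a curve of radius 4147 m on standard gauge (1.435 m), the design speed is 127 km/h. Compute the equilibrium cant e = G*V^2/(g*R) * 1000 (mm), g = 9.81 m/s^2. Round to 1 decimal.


Convert speed: V = 127 / 3.6 = 35.2778 m/s
Apply formula: e = 1.435 * 35.2778^2 / (9.81 * 4147)
e = 1.435 * 1244.5216 / 40682.07
e = 0.043899 m = 43.9 mm

43.9


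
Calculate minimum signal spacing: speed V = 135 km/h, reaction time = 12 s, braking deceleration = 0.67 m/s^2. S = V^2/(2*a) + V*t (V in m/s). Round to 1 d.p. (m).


V = 135 / 3.6 = 37.5 m/s
Braking distance = 37.5^2 / (2*0.67) = 1049.4403 m
Sighting distance = 37.5 * 12 = 450.0 m
S = 1049.4403 + 450.0 = 1499.4 m

1499.4


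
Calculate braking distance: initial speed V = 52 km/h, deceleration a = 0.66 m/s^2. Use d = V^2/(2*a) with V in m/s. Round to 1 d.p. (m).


Convert speed: V = 52 / 3.6 = 14.4444 m/s
V^2 = 208.642
d = 208.642 / (2 * 0.66)
d = 208.642 / 1.32
d = 158.1 m

158.1


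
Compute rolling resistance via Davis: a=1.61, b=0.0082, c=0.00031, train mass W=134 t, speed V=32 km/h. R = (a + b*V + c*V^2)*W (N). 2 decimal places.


b*V = 0.0082 * 32 = 0.2624
c*V^2 = 0.00031 * 1024 = 0.31744
R_per_t = 1.61 + 0.2624 + 0.31744 = 2.18984 N/t
R_total = 2.18984 * 134 = 293.44 N

293.44


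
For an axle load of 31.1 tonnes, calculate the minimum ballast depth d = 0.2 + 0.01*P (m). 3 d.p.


d = 0.2 + 0.01 * 31.1
d = 0.2 + 0.311
d = 0.511 m

0.511


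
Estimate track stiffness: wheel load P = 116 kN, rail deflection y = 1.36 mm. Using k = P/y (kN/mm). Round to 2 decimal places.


Track stiffness k = P / y
k = 116 / 1.36
k = 85.29 kN/mm

85.29


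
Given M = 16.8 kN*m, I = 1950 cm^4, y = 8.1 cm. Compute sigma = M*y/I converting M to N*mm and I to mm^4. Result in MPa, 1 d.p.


Convert units:
M = 16.8 kN*m = 16800000 N*mm
y = 8.1 cm = 81 mm
I = 1950 cm^4 = 19500000 mm^4
sigma = 16800000 * 81 / 19500000
sigma = 69.8 MPa

69.8


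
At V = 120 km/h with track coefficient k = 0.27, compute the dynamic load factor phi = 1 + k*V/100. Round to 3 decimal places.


phi = 1 + k * V / 100
phi = 1 + 0.27 * 120 / 100
phi = 1 + 0.324
phi = 1.324

1.324


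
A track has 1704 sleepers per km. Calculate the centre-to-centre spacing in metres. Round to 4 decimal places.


Spacing = 1000 m / number of sleepers
Spacing = 1000 / 1704
Spacing = 0.5869 m

0.5869


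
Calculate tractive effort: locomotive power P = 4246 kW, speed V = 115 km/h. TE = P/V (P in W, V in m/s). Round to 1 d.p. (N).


Convert: P = 4246 kW = 4246000 W
V = 115 / 3.6 = 31.9444 m/s
TE = 4246000 / 31.9444
TE = 132918.3 N

132918.3


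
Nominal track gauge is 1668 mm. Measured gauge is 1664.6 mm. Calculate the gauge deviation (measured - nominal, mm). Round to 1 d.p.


Deviation = measured - nominal
Deviation = 1664.6 - 1668
Deviation = -3.4 mm

-3.4


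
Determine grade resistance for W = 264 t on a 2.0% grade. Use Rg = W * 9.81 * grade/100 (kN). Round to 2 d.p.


Rg = W * 9.81 * grade / 100
Rg = 264 * 9.81 * 2.0 / 100
Rg = 2589.84 * 0.02
Rg = 51.80 kN

51.80


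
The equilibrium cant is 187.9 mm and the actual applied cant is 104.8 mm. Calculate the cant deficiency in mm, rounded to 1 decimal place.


Cant deficiency = equilibrium cant - actual cant
CD = 187.9 - 104.8
CD = 83.1 mm

83.1


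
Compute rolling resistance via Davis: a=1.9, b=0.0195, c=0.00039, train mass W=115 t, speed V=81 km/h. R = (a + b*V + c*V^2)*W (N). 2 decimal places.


b*V = 0.0195 * 81 = 1.5795
c*V^2 = 0.00039 * 6561 = 2.55879
R_per_t = 1.9 + 1.5795 + 2.55879 = 6.03829 N/t
R_total = 6.03829 * 115 = 694.40 N

694.40


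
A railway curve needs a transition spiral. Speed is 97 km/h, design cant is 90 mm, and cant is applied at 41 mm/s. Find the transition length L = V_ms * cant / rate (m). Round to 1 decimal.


Convert speed: V = 97 / 3.6 = 26.9444 m/s
L = 26.9444 * 90 / 41
L = 2425.0 / 41
L = 59.1 m

59.1


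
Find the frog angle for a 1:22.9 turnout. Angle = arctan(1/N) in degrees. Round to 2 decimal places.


1/N = 1/22.9 = 0.043668
angle = arctan(0.043668) = 0.04364 rad
angle = 0.04364 * 180/pi = 2.50 degrees

2.50


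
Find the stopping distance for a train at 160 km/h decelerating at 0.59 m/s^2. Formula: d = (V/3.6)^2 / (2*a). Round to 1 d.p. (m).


Convert speed: V = 160 / 3.6 = 44.4444 m/s
V^2 = 1975.3086
d = 1975.3086 / (2 * 0.59)
d = 1975.3086 / 1.18
d = 1674.0 m

1674.0


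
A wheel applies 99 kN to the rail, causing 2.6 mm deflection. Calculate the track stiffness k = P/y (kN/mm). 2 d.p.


Track stiffness k = P / y
k = 99 / 2.6
k = 38.08 kN/mm

38.08


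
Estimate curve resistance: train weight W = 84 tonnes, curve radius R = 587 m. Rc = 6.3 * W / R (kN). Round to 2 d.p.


Rc = 6.3 * W / R
Rc = 6.3 * 84 / 587
Rc = 529.2 / 587
Rc = 0.90 kN

0.90


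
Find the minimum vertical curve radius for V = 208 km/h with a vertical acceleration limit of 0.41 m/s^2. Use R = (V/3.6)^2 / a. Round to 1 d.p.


Convert speed: V = 208 / 3.6 = 57.7778 m/s
V^2 = 3338.2716 m^2/s^2
R_v = 3338.2716 / 0.41
R_v = 8142.1 m

8142.1


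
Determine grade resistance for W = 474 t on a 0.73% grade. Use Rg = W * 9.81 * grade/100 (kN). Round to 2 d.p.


Rg = W * 9.81 * grade / 100
Rg = 474 * 9.81 * 0.73 / 100
Rg = 4649.94 * 0.0073
Rg = 33.94 kN

33.94


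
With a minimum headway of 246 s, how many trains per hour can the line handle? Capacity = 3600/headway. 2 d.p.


Capacity = 3600 / headway
Capacity = 3600 / 246
Capacity = 14.63 trains/hour

14.63


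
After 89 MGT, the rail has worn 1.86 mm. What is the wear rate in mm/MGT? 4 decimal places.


Wear rate = total wear / cumulative tonnage
Rate = 1.86 / 89
Rate = 0.0209 mm/MGT

0.0209


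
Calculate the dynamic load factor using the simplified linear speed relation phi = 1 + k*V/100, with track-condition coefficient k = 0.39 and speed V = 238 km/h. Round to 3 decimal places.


phi = 1 + k * V / 100
phi = 1 + 0.39 * 238 / 100
phi = 1 + 0.9282
phi = 1.928

1.928


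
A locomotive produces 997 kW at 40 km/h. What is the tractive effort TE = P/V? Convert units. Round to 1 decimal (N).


Convert: P = 997 kW = 997000 W
V = 40 / 3.6 = 11.1111 m/s
TE = 997000 / 11.1111
TE = 89730.0 N

89730.0


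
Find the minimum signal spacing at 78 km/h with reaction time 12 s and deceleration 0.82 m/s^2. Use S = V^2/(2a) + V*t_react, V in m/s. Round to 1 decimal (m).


V = 78 / 3.6 = 21.6667 m/s
Braking distance = 21.6667^2 / (2*0.82) = 286.2466 m
Sighting distance = 21.6667 * 12 = 260.0 m
S = 286.2466 + 260.0 = 546.2 m

546.2


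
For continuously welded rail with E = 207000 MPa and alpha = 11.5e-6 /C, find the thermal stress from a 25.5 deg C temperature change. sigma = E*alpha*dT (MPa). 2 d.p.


sigma = E * alpha * dT
sigma = 207000 * 11.5e-6 * 25.5
sigma = 2.3805 * 25.5
sigma = 60.70 MPa

60.70


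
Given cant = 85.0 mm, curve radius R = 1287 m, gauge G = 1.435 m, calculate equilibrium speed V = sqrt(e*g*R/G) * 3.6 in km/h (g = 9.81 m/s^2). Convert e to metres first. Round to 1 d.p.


Convert cant: e = 85.0 mm = 0.0850 m
V_ms = sqrt(0.0850 * 9.81 * 1287 / 1.435)
V_ms = sqrt(747.850139) = 27.3468 m/s
V = 27.3468 * 3.6 = 98.4 km/h

98.4


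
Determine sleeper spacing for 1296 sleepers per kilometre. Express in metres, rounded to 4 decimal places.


Spacing = 1000 m / number of sleepers
Spacing = 1000 / 1296
Spacing = 0.7716 m

0.7716


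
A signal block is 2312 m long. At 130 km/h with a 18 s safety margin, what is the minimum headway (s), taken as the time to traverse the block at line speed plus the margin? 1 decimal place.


V = 130 / 3.6 = 36.1111 m/s
Block traversal time = 2312 / 36.1111 = 64.0246 s
Headway = 64.0246 + 18
Headway = 82.0 s

82.0


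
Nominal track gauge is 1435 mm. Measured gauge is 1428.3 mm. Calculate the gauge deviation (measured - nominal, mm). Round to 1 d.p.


Deviation = measured - nominal
Deviation = 1428.3 - 1435
Deviation = -6.7 mm

-6.7


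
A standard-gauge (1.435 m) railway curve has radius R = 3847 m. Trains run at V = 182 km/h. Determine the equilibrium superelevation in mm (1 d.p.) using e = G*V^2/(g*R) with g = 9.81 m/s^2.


Convert speed: V = 182 / 3.6 = 50.5556 m/s
Apply formula: e = 1.435 * 50.5556^2 / (9.81 * 3847)
e = 1.435 * 2555.8642 / 37739.07
e = 0.097185 m = 97.2 mm

97.2


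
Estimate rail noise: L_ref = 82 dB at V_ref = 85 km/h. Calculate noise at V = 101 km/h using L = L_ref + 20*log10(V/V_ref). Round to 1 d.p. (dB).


V/V_ref = 101 / 85 = 1.188235
log10(1.188235) = 0.074902
20 * 0.074902 = 1.498
L = 82 + 1.498 = 83.5 dB

83.5


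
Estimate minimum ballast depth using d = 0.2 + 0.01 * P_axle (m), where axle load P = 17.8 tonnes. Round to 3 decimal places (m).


d = 0.2 + 0.01 * 17.8
d = 0.2 + 0.178
d = 0.378 m

0.378


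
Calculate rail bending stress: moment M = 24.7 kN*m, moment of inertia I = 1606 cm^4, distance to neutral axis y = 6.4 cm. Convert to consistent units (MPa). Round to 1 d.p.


Convert units:
M = 24.7 kN*m = 24700000 N*mm
y = 6.4 cm = 64 mm
I = 1606 cm^4 = 16060000 mm^4
sigma = 24700000 * 64 / 16060000
sigma = 98.4 MPa

98.4


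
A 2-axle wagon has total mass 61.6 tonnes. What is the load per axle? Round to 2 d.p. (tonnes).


Load per axle = total weight / number of axles
Load = 61.6 / 2
Load = 30.80 tonnes

30.80


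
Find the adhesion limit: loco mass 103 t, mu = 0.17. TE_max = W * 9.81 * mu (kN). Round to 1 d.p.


TE_max = W * g * mu
TE_max = 103 * 9.81 * 0.17
TE_max = 1010.43 * 0.17
TE_max = 171.8 kN

171.8


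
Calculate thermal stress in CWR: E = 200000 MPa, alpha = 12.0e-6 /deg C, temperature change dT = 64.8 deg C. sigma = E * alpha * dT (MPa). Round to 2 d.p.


sigma = E * alpha * dT
sigma = 200000 * 12.0e-6 * 64.8
sigma = 2.4 * 64.8
sigma = 155.52 MPa

155.52


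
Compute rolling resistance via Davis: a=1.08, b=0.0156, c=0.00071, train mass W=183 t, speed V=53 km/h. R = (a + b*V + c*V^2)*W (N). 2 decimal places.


b*V = 0.0156 * 53 = 0.8268
c*V^2 = 0.00071 * 2809 = 1.99439
R_per_t = 1.08 + 0.8268 + 1.99439 = 3.90119 N/t
R_total = 3.90119 * 183 = 713.92 N

713.92


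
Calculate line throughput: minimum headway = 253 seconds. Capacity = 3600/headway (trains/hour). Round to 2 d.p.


Capacity = 3600 / headway
Capacity = 3600 / 253
Capacity = 14.23 trains/hour

14.23


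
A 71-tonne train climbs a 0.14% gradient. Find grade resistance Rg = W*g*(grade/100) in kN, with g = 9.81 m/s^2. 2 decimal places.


Rg = W * 9.81 * grade / 100
Rg = 71 * 9.81 * 0.14 / 100
Rg = 696.51 * 0.0014
Rg = 0.98 kN

0.98


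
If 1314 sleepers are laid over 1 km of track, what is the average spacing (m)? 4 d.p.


Spacing = 1000 m / number of sleepers
Spacing = 1000 / 1314
Spacing = 0.7610 m

0.7610


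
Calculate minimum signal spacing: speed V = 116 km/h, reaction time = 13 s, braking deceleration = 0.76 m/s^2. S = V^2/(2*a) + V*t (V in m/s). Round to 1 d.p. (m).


V = 116 / 3.6 = 32.2222 m/s
Braking distance = 32.2222^2 / (2*0.76) = 683.0734 m
Sighting distance = 32.2222 * 13 = 418.8889 m
S = 683.0734 + 418.8889 = 1102.0 m

1102.0


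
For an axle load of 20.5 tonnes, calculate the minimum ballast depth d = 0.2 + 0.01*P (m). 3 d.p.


d = 0.2 + 0.01 * 20.5
d = 0.2 + 0.205
d = 0.405 m

0.405


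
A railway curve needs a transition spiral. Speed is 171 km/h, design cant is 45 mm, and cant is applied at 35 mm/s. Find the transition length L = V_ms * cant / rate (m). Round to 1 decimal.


Convert speed: V = 171 / 3.6 = 47.5 m/s
L = 47.5 * 45 / 35
L = 2137.5 / 35
L = 61.1 m

61.1


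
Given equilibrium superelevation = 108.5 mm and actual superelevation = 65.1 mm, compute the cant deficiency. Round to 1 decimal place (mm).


Cant deficiency = equilibrium cant - actual cant
CD = 108.5 - 65.1
CD = 43.4 mm

43.4


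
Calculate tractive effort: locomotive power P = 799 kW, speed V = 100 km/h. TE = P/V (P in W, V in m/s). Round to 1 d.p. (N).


Convert: P = 799 kW = 799000 W
V = 100 / 3.6 = 27.7778 m/s
TE = 799000 / 27.7778
TE = 28764.0 N

28764.0


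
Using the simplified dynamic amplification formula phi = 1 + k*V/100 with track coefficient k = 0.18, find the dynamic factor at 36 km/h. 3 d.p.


phi = 1 + k * V / 100
phi = 1 + 0.18 * 36 / 100
phi = 1 + 0.0648
phi = 1.065

1.065


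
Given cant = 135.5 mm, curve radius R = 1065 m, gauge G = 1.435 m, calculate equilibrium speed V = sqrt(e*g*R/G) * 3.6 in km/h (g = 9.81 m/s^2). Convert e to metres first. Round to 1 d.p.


Convert cant: e = 135.5 mm = 0.1355 m
V_ms = sqrt(0.1355 * 9.81 * 1065 / 1.435)
V_ms = sqrt(986.520261) = 31.4089 m/s
V = 31.4089 * 3.6 = 113.1 km/h

113.1


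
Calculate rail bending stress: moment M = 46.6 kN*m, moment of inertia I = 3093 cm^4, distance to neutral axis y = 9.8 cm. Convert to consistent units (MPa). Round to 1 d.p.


Convert units:
M = 46.6 kN*m = 46600000 N*mm
y = 9.8 cm = 98 mm
I = 3093 cm^4 = 30930000 mm^4
sigma = 46600000 * 98 / 30930000
sigma = 147.6 MPa

147.6


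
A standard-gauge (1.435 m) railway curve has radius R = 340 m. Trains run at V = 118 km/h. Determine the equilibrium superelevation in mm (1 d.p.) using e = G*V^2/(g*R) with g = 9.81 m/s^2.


Convert speed: V = 118 / 3.6 = 32.7778 m/s
Apply formula: e = 1.435 * 32.7778^2 / (9.81 * 340)
e = 1.435 * 1074.3827 / 3335.4
e = 0.462235 m = 462.2 mm

462.2


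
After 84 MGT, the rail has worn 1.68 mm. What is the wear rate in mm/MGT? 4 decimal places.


Wear rate = total wear / cumulative tonnage
Rate = 1.68 / 84
Rate = 0.0200 mm/MGT

0.0200


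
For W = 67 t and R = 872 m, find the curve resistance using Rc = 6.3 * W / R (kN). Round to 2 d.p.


Rc = 6.3 * W / R
Rc = 6.3 * 67 / 872
Rc = 422.1 / 872
Rc = 0.48 kN

0.48


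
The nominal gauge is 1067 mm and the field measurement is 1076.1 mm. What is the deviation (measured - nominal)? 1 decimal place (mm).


Deviation = measured - nominal
Deviation = 1076.1 - 1067
Deviation = 9.1 mm

9.1


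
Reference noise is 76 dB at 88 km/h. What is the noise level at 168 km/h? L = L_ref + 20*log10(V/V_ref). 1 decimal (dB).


V/V_ref = 168 / 88 = 1.909091
log10(1.909091) = 0.280827
20 * 0.280827 = 5.6165
L = 76 + 5.6165 = 81.6 dB

81.6


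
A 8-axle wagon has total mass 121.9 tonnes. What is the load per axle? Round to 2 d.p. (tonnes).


Load per axle = total weight / number of axles
Load = 121.9 / 8
Load = 15.24 tonnes

15.24


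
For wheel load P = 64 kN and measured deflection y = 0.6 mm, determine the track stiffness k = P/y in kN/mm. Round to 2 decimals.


Track stiffness k = P / y
k = 64 / 0.6
k = 106.67 kN/mm

106.67


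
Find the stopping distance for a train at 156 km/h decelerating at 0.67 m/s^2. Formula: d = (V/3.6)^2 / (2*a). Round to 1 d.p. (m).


Convert speed: V = 156 / 3.6 = 43.3333 m/s
V^2 = 1877.7778
d = 1877.7778 / (2 * 0.67)
d = 1877.7778 / 1.34
d = 1401.3 m

1401.3


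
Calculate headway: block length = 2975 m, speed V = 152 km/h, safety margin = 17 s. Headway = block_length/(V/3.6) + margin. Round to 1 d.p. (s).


V = 152 / 3.6 = 42.2222 m/s
Block traversal time = 2975 / 42.2222 = 70.4605 s
Headway = 70.4605 + 17
Headway = 87.5 s

87.5


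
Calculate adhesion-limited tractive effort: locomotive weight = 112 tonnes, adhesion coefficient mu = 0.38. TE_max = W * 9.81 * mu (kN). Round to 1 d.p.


TE_max = W * g * mu
TE_max = 112 * 9.81 * 0.38
TE_max = 1098.72 * 0.38
TE_max = 417.5 kN

417.5


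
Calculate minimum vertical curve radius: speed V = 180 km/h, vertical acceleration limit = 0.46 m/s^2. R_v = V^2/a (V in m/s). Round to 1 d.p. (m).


Convert speed: V = 180 / 3.6 = 50.0 m/s
V^2 = 2500.0 m^2/s^2
R_v = 2500.0 / 0.46
R_v = 5434.8 m

5434.8


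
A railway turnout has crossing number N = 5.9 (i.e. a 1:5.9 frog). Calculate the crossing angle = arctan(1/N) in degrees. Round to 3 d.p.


1/N = 1/5.9 = 0.169492
angle = arctan(0.169492) = 0.167896 rad
angle = 0.167896 * 180/pi = 9.620 degrees

9.620


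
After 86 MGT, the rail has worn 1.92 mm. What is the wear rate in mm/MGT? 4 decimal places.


Wear rate = total wear / cumulative tonnage
Rate = 1.92 / 86
Rate = 0.0223 mm/MGT

0.0223


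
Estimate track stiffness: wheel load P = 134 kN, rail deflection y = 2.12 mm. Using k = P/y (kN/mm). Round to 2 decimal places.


Track stiffness k = P / y
k = 134 / 2.12
k = 63.21 kN/mm

63.21


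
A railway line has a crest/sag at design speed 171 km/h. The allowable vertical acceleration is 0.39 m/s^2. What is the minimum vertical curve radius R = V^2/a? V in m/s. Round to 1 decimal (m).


Convert speed: V = 171 / 3.6 = 47.5 m/s
V^2 = 2256.25 m^2/s^2
R_v = 2256.25 / 0.39
R_v = 5785.3 m

5785.3


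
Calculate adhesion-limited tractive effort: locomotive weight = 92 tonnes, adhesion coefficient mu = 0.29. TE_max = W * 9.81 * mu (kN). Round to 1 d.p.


TE_max = W * g * mu
TE_max = 92 * 9.81 * 0.29
TE_max = 902.52 * 0.29
TE_max = 261.7 kN

261.7


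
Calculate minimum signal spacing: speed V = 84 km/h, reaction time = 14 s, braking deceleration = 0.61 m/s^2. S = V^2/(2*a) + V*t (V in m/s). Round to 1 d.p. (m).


V = 84 / 3.6 = 23.3333 m/s
Braking distance = 23.3333^2 / (2*0.61) = 446.2659 m
Sighting distance = 23.3333 * 14 = 326.6667 m
S = 446.2659 + 326.6667 = 772.9 m

772.9


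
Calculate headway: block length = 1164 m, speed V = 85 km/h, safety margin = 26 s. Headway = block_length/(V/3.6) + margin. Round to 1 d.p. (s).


V = 85 / 3.6 = 23.6111 m/s
Block traversal time = 1164 / 23.6111 = 49.2988 s
Headway = 49.2988 + 26
Headway = 75.3 s

75.3


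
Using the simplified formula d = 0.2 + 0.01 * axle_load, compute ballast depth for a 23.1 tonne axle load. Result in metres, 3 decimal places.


d = 0.2 + 0.01 * 23.1
d = 0.2 + 0.231
d = 0.431 m

0.431


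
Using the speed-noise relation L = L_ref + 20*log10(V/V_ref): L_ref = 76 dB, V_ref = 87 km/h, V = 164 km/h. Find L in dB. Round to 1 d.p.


V/V_ref = 164 / 87 = 1.885057
log10(1.885057) = 0.275325
20 * 0.275325 = 5.5065
L = 76 + 5.5065 = 81.5 dB

81.5


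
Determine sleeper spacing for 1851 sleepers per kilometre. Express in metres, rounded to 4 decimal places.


Spacing = 1000 m / number of sleepers
Spacing = 1000 / 1851
Spacing = 0.5402 m

0.5402


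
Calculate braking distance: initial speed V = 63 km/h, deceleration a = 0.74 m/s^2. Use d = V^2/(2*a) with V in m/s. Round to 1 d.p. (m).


Convert speed: V = 63 / 3.6 = 17.5 m/s
V^2 = 306.25
d = 306.25 / (2 * 0.74)
d = 306.25 / 1.48
d = 206.9 m

206.9


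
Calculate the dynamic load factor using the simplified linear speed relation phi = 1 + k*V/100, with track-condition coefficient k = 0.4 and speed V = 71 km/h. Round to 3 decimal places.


phi = 1 + k * V / 100
phi = 1 + 0.4 * 71 / 100
phi = 1 + 0.284
phi = 1.284

1.284


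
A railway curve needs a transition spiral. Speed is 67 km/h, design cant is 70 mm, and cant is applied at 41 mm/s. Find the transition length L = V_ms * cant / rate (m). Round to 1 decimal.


Convert speed: V = 67 / 3.6 = 18.6111 m/s
L = 18.6111 * 70 / 41
L = 1302.7778 / 41
L = 31.8 m

31.8


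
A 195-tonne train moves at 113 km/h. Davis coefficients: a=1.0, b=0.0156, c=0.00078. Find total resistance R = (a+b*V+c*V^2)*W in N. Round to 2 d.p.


b*V = 0.0156 * 113 = 1.7628
c*V^2 = 0.00078 * 12769 = 9.95982
R_per_t = 1.0 + 1.7628 + 9.95982 = 12.72262 N/t
R_total = 12.72262 * 195 = 2480.91 N

2480.91


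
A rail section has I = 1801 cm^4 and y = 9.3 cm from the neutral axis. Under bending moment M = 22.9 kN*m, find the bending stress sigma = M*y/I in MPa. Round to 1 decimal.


Convert units:
M = 22.9 kN*m = 22900000 N*mm
y = 9.3 cm = 93 mm
I = 1801 cm^4 = 18010000 mm^4
sigma = 22900000 * 93 / 18010000
sigma = 118.3 MPa

118.3


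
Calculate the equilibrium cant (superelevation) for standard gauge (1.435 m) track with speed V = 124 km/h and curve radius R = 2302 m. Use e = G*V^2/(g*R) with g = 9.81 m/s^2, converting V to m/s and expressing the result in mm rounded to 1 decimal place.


Convert speed: V = 124 / 3.6 = 34.4444 m/s
Apply formula: e = 1.435 * 34.4444^2 / (9.81 * 2302)
e = 1.435 * 1186.4198 / 22582.62
e = 0.07539 m = 75.4 mm

75.4


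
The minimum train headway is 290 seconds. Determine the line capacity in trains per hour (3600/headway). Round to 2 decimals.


Capacity = 3600 / headway
Capacity = 3600 / 290
Capacity = 12.41 trains/hour

12.41


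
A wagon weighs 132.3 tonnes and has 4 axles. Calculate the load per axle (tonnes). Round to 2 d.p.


Load per axle = total weight / number of axles
Load = 132.3 / 4
Load = 33.08 tonnes

33.08


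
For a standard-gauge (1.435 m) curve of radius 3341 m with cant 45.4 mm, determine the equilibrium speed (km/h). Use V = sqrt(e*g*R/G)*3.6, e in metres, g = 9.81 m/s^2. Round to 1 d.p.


Convert cant: e = 45.4 mm = 0.0454 m
V_ms = sqrt(0.0454 * 9.81 * 3341 / 1.435)
V_ms = sqrt(1036.929989) = 32.2014 m/s
V = 32.2014 * 3.6 = 115.9 km/h

115.9


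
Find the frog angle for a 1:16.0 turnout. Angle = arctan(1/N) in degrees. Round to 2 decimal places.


1/N = 1/16.0 = 0.0625
angle = arctan(0.0625) = 0.062419 rad
angle = 0.062419 * 180/pi = 3.58 degrees

3.58


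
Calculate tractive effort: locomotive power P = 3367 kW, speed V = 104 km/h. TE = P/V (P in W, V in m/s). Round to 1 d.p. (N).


Convert: P = 3367 kW = 3367000 W
V = 104 / 3.6 = 28.8889 m/s
TE = 3367000 / 28.8889
TE = 116550.0 N

116550.0


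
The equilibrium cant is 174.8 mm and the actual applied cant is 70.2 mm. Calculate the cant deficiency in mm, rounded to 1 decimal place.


Cant deficiency = equilibrium cant - actual cant
CD = 174.8 - 70.2
CD = 104.6 mm

104.6


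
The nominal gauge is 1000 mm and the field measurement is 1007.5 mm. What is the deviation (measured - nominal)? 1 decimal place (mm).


Deviation = measured - nominal
Deviation = 1007.5 - 1000
Deviation = 7.5 mm

7.5


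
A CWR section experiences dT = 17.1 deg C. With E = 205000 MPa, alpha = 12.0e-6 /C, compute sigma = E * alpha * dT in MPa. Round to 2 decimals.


sigma = E * alpha * dT
sigma = 205000 * 12.0e-6 * 17.1
sigma = 2.46 * 17.1
sigma = 42.07 MPa

42.07


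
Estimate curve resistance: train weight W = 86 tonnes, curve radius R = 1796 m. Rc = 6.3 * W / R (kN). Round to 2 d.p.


Rc = 6.3 * W / R
Rc = 6.3 * 86 / 1796
Rc = 541.8 / 1796
Rc = 0.30 kN

0.30


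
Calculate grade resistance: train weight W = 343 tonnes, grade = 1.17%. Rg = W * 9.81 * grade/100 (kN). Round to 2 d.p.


Rg = W * 9.81 * grade / 100
Rg = 343 * 9.81 * 1.17 / 100
Rg = 3364.83 * 0.0117
Rg = 39.37 kN

39.37


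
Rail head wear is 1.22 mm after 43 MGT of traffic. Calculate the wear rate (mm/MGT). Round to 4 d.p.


Wear rate = total wear / cumulative tonnage
Rate = 1.22 / 43
Rate = 0.0284 mm/MGT

0.0284


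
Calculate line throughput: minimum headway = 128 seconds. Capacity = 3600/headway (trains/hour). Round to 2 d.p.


Capacity = 3600 / headway
Capacity = 3600 / 128
Capacity = 28.13 trains/hour

28.13


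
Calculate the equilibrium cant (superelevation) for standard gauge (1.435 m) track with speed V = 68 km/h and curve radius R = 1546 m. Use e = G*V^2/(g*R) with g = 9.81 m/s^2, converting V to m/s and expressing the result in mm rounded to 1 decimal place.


Convert speed: V = 68 / 3.6 = 18.8889 m/s
Apply formula: e = 1.435 * 18.8889^2 / (9.81 * 1546)
e = 1.435 * 356.7901 / 15166.26
e = 0.033759 m = 33.8 mm

33.8


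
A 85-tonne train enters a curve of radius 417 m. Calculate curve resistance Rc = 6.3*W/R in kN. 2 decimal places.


Rc = 6.3 * W / R
Rc = 6.3 * 85 / 417
Rc = 535.5 / 417
Rc = 1.28 kN

1.28


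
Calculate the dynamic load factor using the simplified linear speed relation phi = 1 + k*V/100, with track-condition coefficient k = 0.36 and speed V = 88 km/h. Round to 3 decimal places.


phi = 1 + k * V / 100
phi = 1 + 0.36 * 88 / 100
phi = 1 + 0.3168
phi = 1.317

1.317


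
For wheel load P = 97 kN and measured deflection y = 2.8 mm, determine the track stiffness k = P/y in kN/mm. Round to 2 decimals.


Track stiffness k = P / y
k = 97 / 2.8
k = 34.64 kN/mm

34.64


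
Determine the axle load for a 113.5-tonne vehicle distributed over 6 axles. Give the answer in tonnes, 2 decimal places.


Load per axle = total weight / number of axles
Load = 113.5 / 6
Load = 18.92 tonnes

18.92


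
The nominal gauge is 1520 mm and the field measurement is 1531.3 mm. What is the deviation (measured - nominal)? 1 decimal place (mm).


Deviation = measured - nominal
Deviation = 1531.3 - 1520
Deviation = 11.3 mm

11.3


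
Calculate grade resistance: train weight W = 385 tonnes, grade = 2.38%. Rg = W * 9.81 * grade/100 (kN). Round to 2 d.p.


Rg = W * 9.81 * grade / 100
Rg = 385 * 9.81 * 2.38 / 100
Rg = 3776.85 * 0.0238
Rg = 89.89 kN

89.89


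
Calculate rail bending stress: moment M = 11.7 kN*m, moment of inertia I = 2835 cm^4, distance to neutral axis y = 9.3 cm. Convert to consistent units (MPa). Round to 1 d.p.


Convert units:
M = 11.7 kN*m = 11700000 N*mm
y = 9.3 cm = 93 mm
I = 2835 cm^4 = 28350000 mm^4
sigma = 11700000 * 93 / 28350000
sigma = 38.4 MPa

38.4


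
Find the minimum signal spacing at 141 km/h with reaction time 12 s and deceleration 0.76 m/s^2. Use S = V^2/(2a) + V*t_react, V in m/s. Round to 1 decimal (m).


V = 141 / 3.6 = 39.1667 m/s
Braking distance = 39.1667^2 / (2*0.76) = 1009.2288 m
Sighting distance = 39.1667 * 12 = 470.0 m
S = 1009.2288 + 470.0 = 1479.2 m

1479.2


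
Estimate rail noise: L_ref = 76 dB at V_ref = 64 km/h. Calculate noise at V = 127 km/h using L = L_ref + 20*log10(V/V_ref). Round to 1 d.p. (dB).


V/V_ref = 127 / 64 = 1.984375
log10(1.984375) = 0.297624
20 * 0.297624 = 5.9525
L = 76 + 5.9525 = 82.0 dB

82.0


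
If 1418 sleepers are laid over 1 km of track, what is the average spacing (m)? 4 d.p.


Spacing = 1000 m / number of sleepers
Spacing = 1000 / 1418
Spacing = 0.7052 m

0.7052


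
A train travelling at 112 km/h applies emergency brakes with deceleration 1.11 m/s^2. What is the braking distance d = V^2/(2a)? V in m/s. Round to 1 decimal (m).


Convert speed: V = 112 / 3.6 = 31.1111 m/s
V^2 = 967.9012
d = 967.9012 / (2 * 1.11)
d = 967.9012 / 2.22
d = 436.0 m

436.0


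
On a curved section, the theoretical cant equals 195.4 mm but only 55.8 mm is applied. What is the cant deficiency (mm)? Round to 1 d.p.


Cant deficiency = equilibrium cant - actual cant
CD = 195.4 - 55.8
CD = 139.6 mm

139.6


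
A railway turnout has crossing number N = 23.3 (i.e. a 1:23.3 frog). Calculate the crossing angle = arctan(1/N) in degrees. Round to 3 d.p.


1/N = 1/23.3 = 0.042918
angle = arctan(0.042918) = 0.042892 rad
angle = 0.042892 * 180/pi = 2.458 degrees

2.458


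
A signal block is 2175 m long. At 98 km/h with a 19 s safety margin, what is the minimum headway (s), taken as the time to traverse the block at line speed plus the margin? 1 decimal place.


V = 98 / 3.6 = 27.2222 m/s
Block traversal time = 2175 / 27.2222 = 79.898 s
Headway = 79.898 + 19
Headway = 98.9 s

98.9


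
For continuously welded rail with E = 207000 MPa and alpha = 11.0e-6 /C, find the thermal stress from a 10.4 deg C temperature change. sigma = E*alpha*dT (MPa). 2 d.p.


sigma = E * alpha * dT
sigma = 207000 * 11.0e-6 * 10.4
sigma = 2.277 * 10.4
sigma = 23.68 MPa

23.68


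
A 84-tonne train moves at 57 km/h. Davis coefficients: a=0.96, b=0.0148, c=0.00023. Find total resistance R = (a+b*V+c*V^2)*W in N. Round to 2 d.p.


b*V = 0.0148 * 57 = 0.8436
c*V^2 = 0.00023 * 3249 = 0.74727
R_per_t = 0.96 + 0.8436 + 0.74727 = 2.55087 N/t
R_total = 2.55087 * 84 = 214.27 N

214.27


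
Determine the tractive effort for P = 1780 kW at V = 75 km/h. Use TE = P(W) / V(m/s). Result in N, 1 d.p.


Convert: P = 1780 kW = 1780000 W
V = 75 / 3.6 = 20.8333 m/s
TE = 1780000 / 20.8333
TE = 85440.0 N

85440.0


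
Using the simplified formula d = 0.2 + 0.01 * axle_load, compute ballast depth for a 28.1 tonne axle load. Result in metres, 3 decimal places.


d = 0.2 + 0.01 * 28.1
d = 0.2 + 0.281
d = 0.481 m

0.481


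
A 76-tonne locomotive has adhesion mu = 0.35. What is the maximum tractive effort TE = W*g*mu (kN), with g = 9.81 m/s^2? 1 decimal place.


TE_max = W * g * mu
TE_max = 76 * 9.81 * 0.35
TE_max = 745.56 * 0.35
TE_max = 260.9 kN

260.9


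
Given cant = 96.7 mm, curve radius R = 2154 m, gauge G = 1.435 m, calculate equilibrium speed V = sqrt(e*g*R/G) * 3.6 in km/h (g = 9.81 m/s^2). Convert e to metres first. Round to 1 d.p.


Convert cant: e = 96.7 mm = 0.0967 m
V_ms = sqrt(0.0967 * 9.81 * 2154 / 1.435)
V_ms = sqrt(1423.932096) = 37.735 m/s
V = 37.735 * 3.6 = 135.8 km/h

135.8


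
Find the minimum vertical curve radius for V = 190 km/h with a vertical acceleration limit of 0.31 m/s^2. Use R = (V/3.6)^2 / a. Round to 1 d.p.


Convert speed: V = 190 / 3.6 = 52.7778 m/s
V^2 = 2785.4938 m^2/s^2
R_v = 2785.4938 / 0.31
R_v = 8985.5 m

8985.5


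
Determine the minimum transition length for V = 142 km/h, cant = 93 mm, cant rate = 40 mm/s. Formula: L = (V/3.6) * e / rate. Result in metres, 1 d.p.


Convert speed: V = 142 / 3.6 = 39.4444 m/s
L = 39.4444 * 93 / 40
L = 3668.3333 / 40
L = 91.7 m

91.7


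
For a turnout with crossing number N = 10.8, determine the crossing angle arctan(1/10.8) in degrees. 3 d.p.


1/N = 1/10.8 = 0.092593
angle = arctan(0.092593) = 0.092329 rad
angle = 0.092329 * 180/pi = 5.290 degrees

5.290


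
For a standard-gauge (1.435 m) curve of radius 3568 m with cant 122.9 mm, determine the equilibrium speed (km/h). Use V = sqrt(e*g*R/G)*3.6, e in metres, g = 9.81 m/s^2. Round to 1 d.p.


Convert cant: e = 122.9 mm = 0.1229 m
V_ms = sqrt(0.1229 * 9.81 * 3568 / 1.435)
V_ms = sqrt(2997.739116) = 54.7516 m/s
V = 54.7516 * 3.6 = 197.1 km/h

197.1


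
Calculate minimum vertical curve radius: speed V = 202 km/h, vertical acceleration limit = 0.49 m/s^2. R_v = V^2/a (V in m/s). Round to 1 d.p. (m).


Convert speed: V = 202 / 3.6 = 56.1111 m/s
V^2 = 3148.4568 m^2/s^2
R_v = 3148.4568 / 0.49
R_v = 6425.4 m

6425.4


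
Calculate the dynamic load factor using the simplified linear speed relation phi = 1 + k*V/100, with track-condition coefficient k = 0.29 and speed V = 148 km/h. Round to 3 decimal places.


phi = 1 + k * V / 100
phi = 1 + 0.29 * 148 / 100
phi = 1 + 0.4292
phi = 1.429

1.429


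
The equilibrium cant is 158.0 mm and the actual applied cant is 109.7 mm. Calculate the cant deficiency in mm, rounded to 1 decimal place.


Cant deficiency = equilibrium cant - actual cant
CD = 158.0 - 109.7
CD = 48.3 mm

48.3


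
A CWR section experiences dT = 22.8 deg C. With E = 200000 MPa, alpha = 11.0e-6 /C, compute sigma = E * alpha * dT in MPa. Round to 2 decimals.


sigma = E * alpha * dT
sigma = 200000 * 11.0e-6 * 22.8
sigma = 2.2 * 22.8
sigma = 50.16 MPa

50.16


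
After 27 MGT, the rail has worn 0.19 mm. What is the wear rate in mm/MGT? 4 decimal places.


Wear rate = total wear / cumulative tonnage
Rate = 0.19 / 27
Rate = 0.0070 mm/MGT

0.0070


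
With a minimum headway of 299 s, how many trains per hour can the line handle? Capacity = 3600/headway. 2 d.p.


Capacity = 3600 / headway
Capacity = 3600 / 299
Capacity = 12.04 trains/hour

12.04
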